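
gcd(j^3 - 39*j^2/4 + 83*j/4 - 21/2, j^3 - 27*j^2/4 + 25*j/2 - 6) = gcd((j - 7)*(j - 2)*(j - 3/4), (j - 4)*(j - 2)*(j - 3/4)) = j^2 - 11*j/4 + 3/2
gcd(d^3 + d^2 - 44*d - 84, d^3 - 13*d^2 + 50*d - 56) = d - 7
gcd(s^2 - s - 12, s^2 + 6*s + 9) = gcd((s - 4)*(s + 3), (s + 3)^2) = s + 3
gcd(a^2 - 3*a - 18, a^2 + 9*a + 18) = a + 3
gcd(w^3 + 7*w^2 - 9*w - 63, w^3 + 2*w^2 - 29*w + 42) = w^2 + 4*w - 21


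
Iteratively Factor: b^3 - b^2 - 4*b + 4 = (b - 2)*(b^2 + b - 2) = (b - 2)*(b - 1)*(b + 2)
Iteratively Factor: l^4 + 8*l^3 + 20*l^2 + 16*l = (l)*(l^3 + 8*l^2 + 20*l + 16) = l*(l + 4)*(l^2 + 4*l + 4) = l*(l + 2)*(l + 4)*(l + 2)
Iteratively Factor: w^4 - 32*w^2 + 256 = (w - 4)*(w^3 + 4*w^2 - 16*w - 64) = (w - 4)^2*(w^2 + 8*w + 16) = (w - 4)^2*(w + 4)*(w + 4)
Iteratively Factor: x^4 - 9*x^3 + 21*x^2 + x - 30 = (x + 1)*(x^3 - 10*x^2 + 31*x - 30) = (x - 2)*(x + 1)*(x^2 - 8*x + 15) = (x - 5)*(x - 2)*(x + 1)*(x - 3)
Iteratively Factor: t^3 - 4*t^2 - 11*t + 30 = (t + 3)*(t^2 - 7*t + 10) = (t - 2)*(t + 3)*(t - 5)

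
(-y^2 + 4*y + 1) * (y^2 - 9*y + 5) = -y^4 + 13*y^3 - 40*y^2 + 11*y + 5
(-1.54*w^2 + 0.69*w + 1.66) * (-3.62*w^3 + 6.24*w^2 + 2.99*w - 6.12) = 5.5748*w^5 - 12.1074*w^4 - 6.3082*w^3 + 21.8463*w^2 + 0.740600000000001*w - 10.1592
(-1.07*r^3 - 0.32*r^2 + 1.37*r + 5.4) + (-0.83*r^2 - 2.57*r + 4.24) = -1.07*r^3 - 1.15*r^2 - 1.2*r + 9.64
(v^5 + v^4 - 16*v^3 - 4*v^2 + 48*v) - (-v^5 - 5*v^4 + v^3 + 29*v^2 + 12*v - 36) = 2*v^5 + 6*v^4 - 17*v^3 - 33*v^2 + 36*v + 36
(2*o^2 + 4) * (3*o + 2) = 6*o^3 + 4*o^2 + 12*o + 8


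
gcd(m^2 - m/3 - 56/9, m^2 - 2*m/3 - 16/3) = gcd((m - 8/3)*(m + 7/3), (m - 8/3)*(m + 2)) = m - 8/3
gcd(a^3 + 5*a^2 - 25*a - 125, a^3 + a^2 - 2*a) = 1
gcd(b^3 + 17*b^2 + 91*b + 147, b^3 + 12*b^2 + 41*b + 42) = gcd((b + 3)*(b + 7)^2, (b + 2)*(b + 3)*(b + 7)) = b^2 + 10*b + 21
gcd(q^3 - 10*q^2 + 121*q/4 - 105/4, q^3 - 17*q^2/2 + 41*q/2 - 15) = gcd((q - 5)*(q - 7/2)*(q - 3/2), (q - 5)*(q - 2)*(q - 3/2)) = q^2 - 13*q/2 + 15/2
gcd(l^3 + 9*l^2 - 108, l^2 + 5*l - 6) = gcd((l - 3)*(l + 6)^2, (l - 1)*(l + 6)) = l + 6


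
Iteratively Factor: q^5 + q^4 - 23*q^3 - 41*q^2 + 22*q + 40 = (q + 4)*(q^4 - 3*q^3 - 11*q^2 + 3*q + 10) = (q - 1)*(q + 4)*(q^3 - 2*q^2 - 13*q - 10) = (q - 5)*(q - 1)*(q + 4)*(q^2 + 3*q + 2) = (q - 5)*(q - 1)*(q + 2)*(q + 4)*(q + 1)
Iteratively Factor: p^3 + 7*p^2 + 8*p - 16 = (p + 4)*(p^2 + 3*p - 4) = (p - 1)*(p + 4)*(p + 4)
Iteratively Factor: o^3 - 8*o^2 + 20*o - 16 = (o - 2)*(o^2 - 6*o + 8) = (o - 2)^2*(o - 4)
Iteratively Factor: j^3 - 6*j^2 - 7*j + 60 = (j + 3)*(j^2 - 9*j + 20) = (j - 5)*(j + 3)*(j - 4)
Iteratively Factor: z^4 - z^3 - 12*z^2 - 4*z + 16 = (z - 4)*(z^3 + 3*z^2 - 4) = (z - 4)*(z + 2)*(z^2 + z - 2) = (z - 4)*(z + 2)^2*(z - 1)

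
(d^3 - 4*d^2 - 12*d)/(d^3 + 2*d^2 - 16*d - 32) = d*(d - 6)/(d^2 - 16)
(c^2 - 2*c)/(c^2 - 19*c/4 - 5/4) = 4*c*(2 - c)/(-4*c^2 + 19*c + 5)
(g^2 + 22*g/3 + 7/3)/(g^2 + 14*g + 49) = (g + 1/3)/(g + 7)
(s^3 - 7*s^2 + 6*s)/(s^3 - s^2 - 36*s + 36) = s/(s + 6)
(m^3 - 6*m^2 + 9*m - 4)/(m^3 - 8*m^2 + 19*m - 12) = (m - 1)/(m - 3)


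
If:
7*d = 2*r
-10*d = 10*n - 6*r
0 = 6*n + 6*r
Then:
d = 0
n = 0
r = 0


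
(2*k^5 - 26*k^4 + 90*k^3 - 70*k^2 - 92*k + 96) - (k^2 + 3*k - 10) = 2*k^5 - 26*k^4 + 90*k^3 - 71*k^2 - 95*k + 106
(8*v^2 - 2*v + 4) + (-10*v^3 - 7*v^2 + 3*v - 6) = -10*v^3 + v^2 + v - 2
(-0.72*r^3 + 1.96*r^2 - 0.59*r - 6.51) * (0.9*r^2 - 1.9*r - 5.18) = -0.648*r^5 + 3.132*r^4 - 0.5254*r^3 - 14.8908*r^2 + 15.4252*r + 33.7218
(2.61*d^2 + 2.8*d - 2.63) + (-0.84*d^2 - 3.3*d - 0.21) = 1.77*d^2 - 0.5*d - 2.84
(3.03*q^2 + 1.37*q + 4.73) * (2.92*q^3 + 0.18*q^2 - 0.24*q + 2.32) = 8.8476*q^5 + 4.5458*q^4 + 13.331*q^3 + 7.5522*q^2 + 2.0432*q + 10.9736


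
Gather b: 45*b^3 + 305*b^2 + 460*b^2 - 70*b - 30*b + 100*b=45*b^3 + 765*b^2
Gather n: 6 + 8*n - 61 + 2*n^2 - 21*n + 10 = 2*n^2 - 13*n - 45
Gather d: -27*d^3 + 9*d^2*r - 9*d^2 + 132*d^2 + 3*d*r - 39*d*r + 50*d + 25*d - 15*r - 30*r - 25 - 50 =-27*d^3 + d^2*(9*r + 123) + d*(75 - 36*r) - 45*r - 75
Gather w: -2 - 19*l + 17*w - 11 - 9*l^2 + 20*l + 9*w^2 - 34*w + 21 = -9*l^2 + l + 9*w^2 - 17*w + 8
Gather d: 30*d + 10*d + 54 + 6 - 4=40*d + 56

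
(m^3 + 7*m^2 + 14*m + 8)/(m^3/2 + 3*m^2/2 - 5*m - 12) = 2*(m + 1)/(m - 3)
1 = 1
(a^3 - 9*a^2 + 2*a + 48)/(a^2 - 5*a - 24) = (a^2 - a - 6)/(a + 3)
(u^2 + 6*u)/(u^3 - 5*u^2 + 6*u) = (u + 6)/(u^2 - 5*u + 6)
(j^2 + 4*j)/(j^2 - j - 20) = j/(j - 5)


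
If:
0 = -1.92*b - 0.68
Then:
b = -0.35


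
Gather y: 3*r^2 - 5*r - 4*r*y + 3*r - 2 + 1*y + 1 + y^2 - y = 3*r^2 - 4*r*y - 2*r + y^2 - 1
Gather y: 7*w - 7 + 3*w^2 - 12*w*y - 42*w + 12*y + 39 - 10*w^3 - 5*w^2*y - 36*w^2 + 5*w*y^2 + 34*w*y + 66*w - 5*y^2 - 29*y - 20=-10*w^3 - 33*w^2 + 31*w + y^2*(5*w - 5) + y*(-5*w^2 + 22*w - 17) + 12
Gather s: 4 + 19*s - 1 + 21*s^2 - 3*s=21*s^2 + 16*s + 3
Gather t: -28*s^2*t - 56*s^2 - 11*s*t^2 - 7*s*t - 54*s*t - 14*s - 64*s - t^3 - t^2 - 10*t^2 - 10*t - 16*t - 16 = -56*s^2 - 78*s - t^3 + t^2*(-11*s - 11) + t*(-28*s^2 - 61*s - 26) - 16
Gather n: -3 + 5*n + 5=5*n + 2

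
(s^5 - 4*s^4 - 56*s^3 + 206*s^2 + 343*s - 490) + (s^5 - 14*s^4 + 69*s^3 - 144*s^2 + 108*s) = 2*s^5 - 18*s^4 + 13*s^3 + 62*s^2 + 451*s - 490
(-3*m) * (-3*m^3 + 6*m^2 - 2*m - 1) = 9*m^4 - 18*m^3 + 6*m^2 + 3*m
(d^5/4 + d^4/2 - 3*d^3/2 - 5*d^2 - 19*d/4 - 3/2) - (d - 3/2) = d^5/4 + d^4/2 - 3*d^3/2 - 5*d^2 - 23*d/4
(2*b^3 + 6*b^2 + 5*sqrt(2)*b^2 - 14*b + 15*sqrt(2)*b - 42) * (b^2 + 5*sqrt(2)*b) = 2*b^5 + 6*b^4 + 15*sqrt(2)*b^4 + 36*b^3 + 45*sqrt(2)*b^3 - 70*sqrt(2)*b^2 + 108*b^2 - 210*sqrt(2)*b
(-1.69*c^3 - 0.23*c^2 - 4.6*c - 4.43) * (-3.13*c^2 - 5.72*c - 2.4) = 5.2897*c^5 + 10.3867*c^4 + 19.7696*c^3 + 40.7299*c^2 + 36.3796*c + 10.632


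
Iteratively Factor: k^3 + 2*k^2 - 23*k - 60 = (k + 3)*(k^2 - k - 20) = (k - 5)*(k + 3)*(k + 4)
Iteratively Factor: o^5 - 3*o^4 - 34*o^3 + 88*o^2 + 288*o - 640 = (o - 4)*(o^4 + o^3 - 30*o^2 - 32*o + 160) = (o - 5)*(o - 4)*(o^3 + 6*o^2 - 32) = (o - 5)*(o - 4)*(o + 4)*(o^2 + 2*o - 8) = (o - 5)*(o - 4)*(o - 2)*(o + 4)*(o + 4)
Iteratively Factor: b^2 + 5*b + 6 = (b + 2)*(b + 3)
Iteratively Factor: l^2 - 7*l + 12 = (l - 3)*(l - 4)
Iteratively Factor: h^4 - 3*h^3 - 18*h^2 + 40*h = (h - 5)*(h^3 + 2*h^2 - 8*h) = (h - 5)*(h + 4)*(h^2 - 2*h) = h*(h - 5)*(h + 4)*(h - 2)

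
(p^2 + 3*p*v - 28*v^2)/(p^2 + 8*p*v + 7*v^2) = (p - 4*v)/(p + v)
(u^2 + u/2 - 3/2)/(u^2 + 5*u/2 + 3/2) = (u - 1)/(u + 1)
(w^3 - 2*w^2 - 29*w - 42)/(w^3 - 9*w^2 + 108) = (w^2 - 5*w - 14)/(w^2 - 12*w + 36)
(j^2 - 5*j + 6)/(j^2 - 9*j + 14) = (j - 3)/(j - 7)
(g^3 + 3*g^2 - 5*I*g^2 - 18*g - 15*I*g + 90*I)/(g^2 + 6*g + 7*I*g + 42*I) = (g^2 - g*(3 + 5*I) + 15*I)/(g + 7*I)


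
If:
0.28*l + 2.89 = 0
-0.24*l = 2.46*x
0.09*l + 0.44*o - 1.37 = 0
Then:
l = -10.32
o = 5.22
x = 1.01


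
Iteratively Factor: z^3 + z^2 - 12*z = (z - 3)*(z^2 + 4*z) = (z - 3)*(z + 4)*(z)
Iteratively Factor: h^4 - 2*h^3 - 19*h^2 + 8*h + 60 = (h - 2)*(h^3 - 19*h - 30) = (h - 2)*(h + 2)*(h^2 - 2*h - 15) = (h - 5)*(h - 2)*(h + 2)*(h + 3)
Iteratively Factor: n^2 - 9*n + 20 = (n - 5)*(n - 4)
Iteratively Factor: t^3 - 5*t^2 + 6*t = (t)*(t^2 - 5*t + 6) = t*(t - 2)*(t - 3)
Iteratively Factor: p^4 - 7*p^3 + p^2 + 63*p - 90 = (p - 3)*(p^3 - 4*p^2 - 11*p + 30) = (p - 5)*(p - 3)*(p^2 + p - 6) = (p - 5)*(p - 3)*(p - 2)*(p + 3)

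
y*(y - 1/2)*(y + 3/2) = y^3 + y^2 - 3*y/4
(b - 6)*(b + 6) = b^2 - 36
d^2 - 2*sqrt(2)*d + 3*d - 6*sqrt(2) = (d + 3)*(d - 2*sqrt(2))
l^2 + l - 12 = (l - 3)*(l + 4)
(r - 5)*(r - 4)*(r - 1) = r^3 - 10*r^2 + 29*r - 20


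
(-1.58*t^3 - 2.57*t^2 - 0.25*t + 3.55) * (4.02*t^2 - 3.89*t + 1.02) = -6.3516*t^5 - 4.1852*t^4 + 7.3807*t^3 + 12.6221*t^2 - 14.0645*t + 3.621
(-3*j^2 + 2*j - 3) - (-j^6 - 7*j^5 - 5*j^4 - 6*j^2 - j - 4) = j^6 + 7*j^5 + 5*j^4 + 3*j^2 + 3*j + 1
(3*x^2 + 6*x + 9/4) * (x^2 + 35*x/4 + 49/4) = 3*x^4 + 129*x^3/4 + 183*x^2/2 + 1491*x/16 + 441/16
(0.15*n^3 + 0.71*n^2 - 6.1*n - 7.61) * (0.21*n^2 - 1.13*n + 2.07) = 0.0315*n^5 - 0.0204*n^4 - 1.7728*n^3 + 6.7646*n^2 - 4.0277*n - 15.7527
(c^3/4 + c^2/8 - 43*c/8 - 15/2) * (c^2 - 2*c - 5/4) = c^5/4 - 3*c^4/8 - 95*c^3/16 + 99*c^2/32 + 695*c/32 + 75/8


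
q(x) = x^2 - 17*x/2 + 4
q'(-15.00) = -38.50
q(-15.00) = 356.50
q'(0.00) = -8.50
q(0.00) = 4.00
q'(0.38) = -7.74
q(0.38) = 0.91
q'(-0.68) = -9.86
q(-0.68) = 10.24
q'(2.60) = -3.30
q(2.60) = -11.34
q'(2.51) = -3.48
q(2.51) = -11.03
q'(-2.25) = -13.00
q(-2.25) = 28.19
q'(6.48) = 4.46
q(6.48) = -9.09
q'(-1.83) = -12.16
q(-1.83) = 22.90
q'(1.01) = -6.48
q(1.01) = -3.56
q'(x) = 2*x - 17/2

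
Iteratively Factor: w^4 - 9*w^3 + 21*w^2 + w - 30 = (w + 1)*(w^3 - 10*w^2 + 31*w - 30) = (w - 3)*(w + 1)*(w^2 - 7*w + 10) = (w - 5)*(w - 3)*(w + 1)*(w - 2)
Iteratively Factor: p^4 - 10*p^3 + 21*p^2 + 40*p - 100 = (p - 5)*(p^3 - 5*p^2 - 4*p + 20) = (p - 5)*(p - 2)*(p^2 - 3*p - 10) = (p - 5)*(p - 2)*(p + 2)*(p - 5)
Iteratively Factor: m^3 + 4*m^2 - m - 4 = (m + 1)*(m^2 + 3*m - 4) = (m - 1)*(m + 1)*(m + 4)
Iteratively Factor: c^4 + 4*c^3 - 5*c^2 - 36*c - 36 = (c - 3)*(c^3 + 7*c^2 + 16*c + 12) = (c - 3)*(c + 3)*(c^2 + 4*c + 4) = (c - 3)*(c + 2)*(c + 3)*(c + 2)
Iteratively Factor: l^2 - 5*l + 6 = (l - 3)*(l - 2)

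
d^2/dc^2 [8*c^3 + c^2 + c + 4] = 48*c + 2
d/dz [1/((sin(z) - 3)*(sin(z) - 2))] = (5 - 2*sin(z))*cos(z)/((sin(z) - 3)^2*(sin(z) - 2)^2)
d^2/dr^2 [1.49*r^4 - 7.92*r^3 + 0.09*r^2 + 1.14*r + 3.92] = 17.88*r^2 - 47.52*r + 0.18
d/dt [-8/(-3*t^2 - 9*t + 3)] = 8*(-2*t - 3)/(3*(t^2 + 3*t - 1)^2)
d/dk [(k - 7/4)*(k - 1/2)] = 2*k - 9/4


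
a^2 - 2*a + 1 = (a - 1)^2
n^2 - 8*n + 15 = (n - 5)*(n - 3)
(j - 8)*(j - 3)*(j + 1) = j^3 - 10*j^2 + 13*j + 24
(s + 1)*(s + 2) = s^2 + 3*s + 2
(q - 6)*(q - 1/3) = q^2 - 19*q/3 + 2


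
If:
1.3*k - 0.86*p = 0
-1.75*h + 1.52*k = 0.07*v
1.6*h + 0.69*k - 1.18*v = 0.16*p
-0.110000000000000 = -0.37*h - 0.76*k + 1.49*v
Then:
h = -0.08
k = -0.10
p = -0.15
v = -0.14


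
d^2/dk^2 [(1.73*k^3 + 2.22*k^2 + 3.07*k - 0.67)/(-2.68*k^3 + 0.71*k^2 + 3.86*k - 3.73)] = (2.8421709430404e-14*k^7 - 38.473544*k^6 - 239.678832*k^5 + 162.5286*k^4 + 175.13038*k^3 + 442.88157*k^2 - 222.365904*k - 126.661582)/(19.248832*k^9 - 15.298512*k^8 - 79.119228*k^7 + 124.081993*k^6 + 71.370642*k^5 - 257.611893*k^4 + 115.681888*k^3 + 137.092047*k^2 - 161.111382*k + 51.895117)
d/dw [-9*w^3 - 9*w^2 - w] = -27*w^2 - 18*w - 1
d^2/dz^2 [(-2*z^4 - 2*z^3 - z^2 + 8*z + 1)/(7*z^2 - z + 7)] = 2*(-98*z^6 + 42*z^5 - 300*z^4 + 593*z^3 - 252*z^2 - 1491*z - 41)/(343*z^6 - 147*z^5 + 1050*z^4 - 295*z^3 + 1050*z^2 - 147*z + 343)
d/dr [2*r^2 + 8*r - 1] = 4*r + 8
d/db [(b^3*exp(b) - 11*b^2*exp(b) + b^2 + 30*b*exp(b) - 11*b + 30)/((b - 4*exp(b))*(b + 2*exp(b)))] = ((b - 4*exp(b))*(b + 2*exp(b))*(b^3*exp(b) - 8*b^2*exp(b) + 8*b*exp(b) + 2*b + 30*exp(b) - 11) - (b - 4*exp(b))*(2*exp(b) + 1)*(b^3*exp(b) - 11*b^2*exp(b) + b^2 + 30*b*exp(b) - 11*b + 30) + (b + 2*exp(b))*(4*exp(b) - 1)*(b^3*exp(b) - 11*b^2*exp(b) + b^2 + 30*b*exp(b) - 11*b + 30))/((b - 4*exp(b))^2*(b + 2*exp(b))^2)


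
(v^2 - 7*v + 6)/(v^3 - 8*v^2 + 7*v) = (v - 6)/(v*(v - 7))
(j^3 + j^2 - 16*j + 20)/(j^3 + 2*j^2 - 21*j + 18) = (j^3 + j^2 - 16*j + 20)/(j^3 + 2*j^2 - 21*j + 18)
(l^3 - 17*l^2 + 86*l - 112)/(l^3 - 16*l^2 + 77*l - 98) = (l - 8)/(l - 7)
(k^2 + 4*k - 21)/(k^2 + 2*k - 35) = (k - 3)/(k - 5)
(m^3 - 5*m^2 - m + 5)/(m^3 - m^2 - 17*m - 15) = (m - 1)/(m + 3)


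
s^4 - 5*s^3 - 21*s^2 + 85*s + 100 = (s - 5)^2*(s + 1)*(s + 4)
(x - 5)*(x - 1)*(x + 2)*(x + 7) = x^4 + 3*x^3 - 35*x^2 - 39*x + 70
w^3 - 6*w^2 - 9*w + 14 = (w - 7)*(w - 1)*(w + 2)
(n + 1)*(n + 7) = n^2 + 8*n + 7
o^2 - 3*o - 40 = (o - 8)*(o + 5)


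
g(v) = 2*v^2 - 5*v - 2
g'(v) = 4*v - 5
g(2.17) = -3.43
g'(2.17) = 3.68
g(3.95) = 9.46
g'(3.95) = 10.80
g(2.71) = -0.86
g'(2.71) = 5.84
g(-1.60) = 11.12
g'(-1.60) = -11.40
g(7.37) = 69.78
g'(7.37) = 24.48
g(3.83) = 8.19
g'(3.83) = 10.32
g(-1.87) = 14.34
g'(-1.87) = -12.48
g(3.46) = 4.64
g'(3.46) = 8.84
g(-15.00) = 523.00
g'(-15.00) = -65.00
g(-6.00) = 100.00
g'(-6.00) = -29.00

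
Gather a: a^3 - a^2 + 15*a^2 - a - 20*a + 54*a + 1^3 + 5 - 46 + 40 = a^3 + 14*a^2 + 33*a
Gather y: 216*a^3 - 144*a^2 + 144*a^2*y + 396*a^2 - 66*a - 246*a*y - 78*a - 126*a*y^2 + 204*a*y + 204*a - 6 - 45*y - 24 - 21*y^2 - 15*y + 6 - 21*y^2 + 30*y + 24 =216*a^3 + 252*a^2 + 60*a + y^2*(-126*a - 42) + y*(144*a^2 - 42*a - 30)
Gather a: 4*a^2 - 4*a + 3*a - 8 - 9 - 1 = 4*a^2 - a - 18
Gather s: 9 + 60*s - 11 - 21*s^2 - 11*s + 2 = -21*s^2 + 49*s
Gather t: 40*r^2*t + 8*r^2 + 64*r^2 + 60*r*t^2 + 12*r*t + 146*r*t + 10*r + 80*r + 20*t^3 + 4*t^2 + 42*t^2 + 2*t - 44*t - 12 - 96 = 72*r^2 + 90*r + 20*t^3 + t^2*(60*r + 46) + t*(40*r^2 + 158*r - 42) - 108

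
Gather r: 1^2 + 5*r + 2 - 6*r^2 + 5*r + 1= -6*r^2 + 10*r + 4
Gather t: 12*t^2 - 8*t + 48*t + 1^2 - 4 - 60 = 12*t^2 + 40*t - 63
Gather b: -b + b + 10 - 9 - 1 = 0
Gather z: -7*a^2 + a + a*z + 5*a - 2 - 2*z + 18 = -7*a^2 + 6*a + z*(a - 2) + 16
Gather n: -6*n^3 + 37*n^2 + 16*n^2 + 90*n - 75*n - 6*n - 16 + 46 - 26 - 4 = -6*n^3 + 53*n^2 + 9*n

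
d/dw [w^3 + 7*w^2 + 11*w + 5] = 3*w^2 + 14*w + 11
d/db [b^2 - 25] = 2*b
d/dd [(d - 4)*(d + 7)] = 2*d + 3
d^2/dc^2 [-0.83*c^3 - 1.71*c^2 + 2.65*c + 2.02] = -4.98*c - 3.42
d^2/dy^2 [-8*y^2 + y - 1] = -16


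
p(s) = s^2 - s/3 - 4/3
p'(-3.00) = -6.33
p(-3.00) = 8.67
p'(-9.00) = -18.33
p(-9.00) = 82.67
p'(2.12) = 3.91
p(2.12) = 2.45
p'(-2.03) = -4.39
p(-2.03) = 3.46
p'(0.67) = 1.01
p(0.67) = -1.11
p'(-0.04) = -0.41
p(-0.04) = -1.32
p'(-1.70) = -3.73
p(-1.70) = 2.12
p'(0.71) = 1.09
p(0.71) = -1.07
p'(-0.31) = -0.95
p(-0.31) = -1.13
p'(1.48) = 2.63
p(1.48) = 0.36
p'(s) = 2*s - 1/3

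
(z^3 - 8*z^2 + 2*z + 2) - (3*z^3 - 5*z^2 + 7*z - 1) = -2*z^3 - 3*z^2 - 5*z + 3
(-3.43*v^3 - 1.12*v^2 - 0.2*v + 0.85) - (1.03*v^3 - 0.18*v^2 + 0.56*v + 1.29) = -4.46*v^3 - 0.94*v^2 - 0.76*v - 0.44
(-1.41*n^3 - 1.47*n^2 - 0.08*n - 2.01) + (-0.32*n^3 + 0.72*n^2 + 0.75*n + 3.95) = -1.73*n^3 - 0.75*n^2 + 0.67*n + 1.94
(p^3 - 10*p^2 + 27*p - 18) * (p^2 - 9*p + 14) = p^5 - 19*p^4 + 131*p^3 - 401*p^2 + 540*p - 252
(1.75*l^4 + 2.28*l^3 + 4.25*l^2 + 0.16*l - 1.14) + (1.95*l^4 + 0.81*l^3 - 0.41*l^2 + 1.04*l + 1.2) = 3.7*l^4 + 3.09*l^3 + 3.84*l^2 + 1.2*l + 0.0600000000000001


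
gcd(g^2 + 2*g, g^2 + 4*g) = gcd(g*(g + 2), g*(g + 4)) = g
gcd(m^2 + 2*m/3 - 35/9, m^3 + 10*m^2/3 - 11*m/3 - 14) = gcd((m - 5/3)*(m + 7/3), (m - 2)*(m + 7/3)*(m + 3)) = m + 7/3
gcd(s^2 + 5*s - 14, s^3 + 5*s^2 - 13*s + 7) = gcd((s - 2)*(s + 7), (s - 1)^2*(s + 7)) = s + 7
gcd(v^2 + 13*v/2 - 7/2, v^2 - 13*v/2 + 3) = v - 1/2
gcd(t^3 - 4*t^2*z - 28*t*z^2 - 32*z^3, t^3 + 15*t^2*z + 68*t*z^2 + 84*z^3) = t + 2*z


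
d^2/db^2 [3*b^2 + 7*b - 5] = 6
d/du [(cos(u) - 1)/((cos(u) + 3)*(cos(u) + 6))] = (cos(u)^2 - 2*cos(u) - 27)*sin(u)/((cos(u) + 3)^2*(cos(u) + 6)^2)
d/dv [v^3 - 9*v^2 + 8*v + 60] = 3*v^2 - 18*v + 8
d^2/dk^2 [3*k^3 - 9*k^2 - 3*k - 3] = 18*k - 18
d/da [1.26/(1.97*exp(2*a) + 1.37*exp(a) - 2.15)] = (-4.9644*exp(a) - 1.7262)*exp(a)/(1.97*exp(2*a) + 1.37*exp(a) - 2.15)^2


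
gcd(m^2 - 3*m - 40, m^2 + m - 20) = m + 5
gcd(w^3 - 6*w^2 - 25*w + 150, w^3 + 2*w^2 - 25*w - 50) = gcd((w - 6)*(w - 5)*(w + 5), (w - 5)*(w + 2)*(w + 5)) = w^2 - 25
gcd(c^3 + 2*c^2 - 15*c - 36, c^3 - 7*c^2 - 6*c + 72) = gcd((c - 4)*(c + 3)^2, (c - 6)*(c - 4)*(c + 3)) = c^2 - c - 12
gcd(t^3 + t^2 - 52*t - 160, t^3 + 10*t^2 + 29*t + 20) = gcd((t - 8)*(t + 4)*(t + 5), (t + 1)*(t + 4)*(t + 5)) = t^2 + 9*t + 20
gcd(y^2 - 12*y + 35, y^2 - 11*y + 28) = y - 7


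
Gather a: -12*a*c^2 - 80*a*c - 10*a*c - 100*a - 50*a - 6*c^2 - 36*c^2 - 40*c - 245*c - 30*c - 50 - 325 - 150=a*(-12*c^2 - 90*c - 150) - 42*c^2 - 315*c - 525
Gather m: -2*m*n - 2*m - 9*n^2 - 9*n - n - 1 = m*(-2*n - 2) - 9*n^2 - 10*n - 1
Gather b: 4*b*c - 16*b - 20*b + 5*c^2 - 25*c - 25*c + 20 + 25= b*(4*c - 36) + 5*c^2 - 50*c + 45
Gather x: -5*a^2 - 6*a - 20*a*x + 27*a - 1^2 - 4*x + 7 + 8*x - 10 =-5*a^2 + 21*a + x*(4 - 20*a) - 4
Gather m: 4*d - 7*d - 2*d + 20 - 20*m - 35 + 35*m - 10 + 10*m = -5*d + 25*m - 25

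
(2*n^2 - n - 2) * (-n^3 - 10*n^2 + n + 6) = -2*n^5 - 19*n^4 + 14*n^3 + 31*n^2 - 8*n - 12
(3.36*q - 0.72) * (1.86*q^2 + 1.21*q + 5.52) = 6.2496*q^3 + 2.7264*q^2 + 17.676*q - 3.9744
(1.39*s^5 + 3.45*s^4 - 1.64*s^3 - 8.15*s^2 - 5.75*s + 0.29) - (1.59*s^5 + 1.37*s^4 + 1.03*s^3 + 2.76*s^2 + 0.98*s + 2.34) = -0.2*s^5 + 2.08*s^4 - 2.67*s^3 - 10.91*s^2 - 6.73*s - 2.05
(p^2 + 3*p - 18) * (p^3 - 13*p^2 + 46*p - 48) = p^5 - 10*p^4 - 11*p^3 + 324*p^2 - 972*p + 864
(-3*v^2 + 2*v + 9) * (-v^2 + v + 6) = 3*v^4 - 5*v^3 - 25*v^2 + 21*v + 54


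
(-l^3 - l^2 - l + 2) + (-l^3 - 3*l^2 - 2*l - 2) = -2*l^3 - 4*l^2 - 3*l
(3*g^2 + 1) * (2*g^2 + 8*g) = 6*g^4 + 24*g^3 + 2*g^2 + 8*g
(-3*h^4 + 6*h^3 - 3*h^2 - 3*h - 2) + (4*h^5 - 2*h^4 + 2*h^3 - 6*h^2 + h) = 4*h^5 - 5*h^4 + 8*h^3 - 9*h^2 - 2*h - 2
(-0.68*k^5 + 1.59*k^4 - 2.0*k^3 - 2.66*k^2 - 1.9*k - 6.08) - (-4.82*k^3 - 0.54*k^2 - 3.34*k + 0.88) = -0.68*k^5 + 1.59*k^4 + 2.82*k^3 - 2.12*k^2 + 1.44*k - 6.96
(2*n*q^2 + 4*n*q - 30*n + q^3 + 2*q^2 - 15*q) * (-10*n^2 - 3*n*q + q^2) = -20*n^3*q^2 - 40*n^3*q + 300*n^3 - 16*n^2*q^3 - 32*n^2*q^2 + 240*n^2*q - n*q^4 - 2*n*q^3 + 15*n*q^2 + q^5 + 2*q^4 - 15*q^3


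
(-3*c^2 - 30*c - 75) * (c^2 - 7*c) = -3*c^4 - 9*c^3 + 135*c^2 + 525*c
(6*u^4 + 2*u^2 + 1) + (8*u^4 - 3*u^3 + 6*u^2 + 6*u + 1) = 14*u^4 - 3*u^3 + 8*u^2 + 6*u + 2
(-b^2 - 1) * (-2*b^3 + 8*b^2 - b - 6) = 2*b^5 - 8*b^4 + 3*b^3 - 2*b^2 + b + 6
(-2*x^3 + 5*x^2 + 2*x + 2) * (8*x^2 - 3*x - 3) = -16*x^5 + 46*x^4 + 7*x^3 - 5*x^2 - 12*x - 6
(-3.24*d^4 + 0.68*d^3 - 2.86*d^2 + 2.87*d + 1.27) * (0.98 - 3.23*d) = 10.4652*d^5 - 5.3716*d^4 + 9.9042*d^3 - 12.0729*d^2 - 1.2895*d + 1.2446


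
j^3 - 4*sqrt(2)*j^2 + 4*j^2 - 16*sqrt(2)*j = j*(j + 4)*(j - 4*sqrt(2))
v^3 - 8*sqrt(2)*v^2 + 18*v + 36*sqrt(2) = (v - 6*sqrt(2))*(v - 3*sqrt(2))*(v + sqrt(2))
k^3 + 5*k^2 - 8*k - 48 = (k - 3)*(k + 4)^2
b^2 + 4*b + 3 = (b + 1)*(b + 3)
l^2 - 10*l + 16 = (l - 8)*(l - 2)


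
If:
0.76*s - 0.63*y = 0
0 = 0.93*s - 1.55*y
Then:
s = 0.00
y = 0.00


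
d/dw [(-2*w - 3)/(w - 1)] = 5/(w - 1)^2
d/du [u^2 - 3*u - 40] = 2*u - 3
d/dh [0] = 0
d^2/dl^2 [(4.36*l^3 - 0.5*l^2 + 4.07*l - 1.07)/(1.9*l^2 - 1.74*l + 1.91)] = (-1.4210854715202e-14*l^5 + 20.8351920000001*l^3 - 99.229344*l^2 + 28.038636*l + 24.691372)/(6.859*l^6 - 18.8442*l^5 + 37.94262*l^4 - 43.154784*l^3 + 38.142318*l^2 - 19.043082*l + 6.967871)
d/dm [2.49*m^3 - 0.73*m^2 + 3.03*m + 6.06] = 7.47*m^2 - 1.46*m + 3.03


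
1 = 1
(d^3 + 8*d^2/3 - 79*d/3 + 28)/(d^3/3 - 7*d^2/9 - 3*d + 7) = 3*(3*d^2 + 17*d - 28)/(3*d^2 + 2*d - 21)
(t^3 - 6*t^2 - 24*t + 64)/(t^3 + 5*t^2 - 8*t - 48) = (t^2 - 10*t + 16)/(t^2 + t - 12)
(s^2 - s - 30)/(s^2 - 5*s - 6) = (s + 5)/(s + 1)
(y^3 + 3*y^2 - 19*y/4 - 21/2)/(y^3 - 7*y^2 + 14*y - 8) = (y^2 + 5*y + 21/4)/(y^2 - 5*y + 4)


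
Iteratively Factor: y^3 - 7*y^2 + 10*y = (y - 5)*(y^2 - 2*y) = (y - 5)*(y - 2)*(y)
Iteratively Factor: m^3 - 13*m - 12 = (m - 4)*(m^2 + 4*m + 3) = (m - 4)*(m + 1)*(m + 3)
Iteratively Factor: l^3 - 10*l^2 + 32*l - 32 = (l - 4)*(l^2 - 6*l + 8) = (l - 4)^2*(l - 2)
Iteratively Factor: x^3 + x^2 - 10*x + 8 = (x + 4)*(x^2 - 3*x + 2) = (x - 1)*(x + 4)*(x - 2)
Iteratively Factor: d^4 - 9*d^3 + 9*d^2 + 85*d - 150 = (d - 5)*(d^3 - 4*d^2 - 11*d + 30) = (d - 5)*(d + 3)*(d^2 - 7*d + 10) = (d - 5)^2*(d + 3)*(d - 2)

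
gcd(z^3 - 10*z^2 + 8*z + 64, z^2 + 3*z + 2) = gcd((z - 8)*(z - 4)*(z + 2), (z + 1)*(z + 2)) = z + 2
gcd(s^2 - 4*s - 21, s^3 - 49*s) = s - 7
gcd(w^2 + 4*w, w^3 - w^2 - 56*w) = w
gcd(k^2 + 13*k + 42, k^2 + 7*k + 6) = k + 6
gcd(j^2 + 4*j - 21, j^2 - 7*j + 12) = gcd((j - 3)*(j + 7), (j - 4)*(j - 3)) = j - 3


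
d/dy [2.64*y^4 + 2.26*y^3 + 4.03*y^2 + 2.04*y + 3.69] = 10.56*y^3 + 6.78*y^2 + 8.06*y + 2.04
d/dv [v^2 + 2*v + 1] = 2*v + 2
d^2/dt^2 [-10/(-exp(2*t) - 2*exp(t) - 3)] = 20*(4*(exp(t) + 1)^2*exp(t) - (2*exp(t) + 1)*(exp(2*t) + 2*exp(t) + 3))*exp(t)/(exp(2*t) + 2*exp(t) + 3)^3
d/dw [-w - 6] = -1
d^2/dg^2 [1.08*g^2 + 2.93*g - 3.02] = 2.16000000000000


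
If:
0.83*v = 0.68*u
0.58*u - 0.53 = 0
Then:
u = 0.91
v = 0.75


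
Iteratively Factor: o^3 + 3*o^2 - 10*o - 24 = (o + 2)*(o^2 + o - 12) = (o + 2)*(o + 4)*(o - 3)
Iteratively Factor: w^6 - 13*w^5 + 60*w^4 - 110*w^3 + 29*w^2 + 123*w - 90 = (w - 3)*(w^5 - 10*w^4 + 30*w^3 - 20*w^2 - 31*w + 30) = (w - 3)^2*(w^4 - 7*w^3 + 9*w^2 + 7*w - 10) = (w - 3)^2*(w - 1)*(w^3 - 6*w^2 + 3*w + 10) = (w - 3)^2*(w - 2)*(w - 1)*(w^2 - 4*w - 5) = (w - 3)^2*(w - 2)*(w - 1)*(w + 1)*(w - 5)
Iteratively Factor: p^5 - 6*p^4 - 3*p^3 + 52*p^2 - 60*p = (p + 3)*(p^4 - 9*p^3 + 24*p^2 - 20*p) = (p - 2)*(p + 3)*(p^3 - 7*p^2 + 10*p) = p*(p - 2)*(p + 3)*(p^2 - 7*p + 10) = p*(p - 5)*(p - 2)*(p + 3)*(p - 2)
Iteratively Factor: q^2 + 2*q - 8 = (q - 2)*(q + 4)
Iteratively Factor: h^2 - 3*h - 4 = (h + 1)*(h - 4)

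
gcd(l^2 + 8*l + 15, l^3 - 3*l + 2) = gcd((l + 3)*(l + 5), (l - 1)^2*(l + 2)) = 1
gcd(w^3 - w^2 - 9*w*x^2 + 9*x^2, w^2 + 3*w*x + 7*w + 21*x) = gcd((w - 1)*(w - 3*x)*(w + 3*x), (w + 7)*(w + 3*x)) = w + 3*x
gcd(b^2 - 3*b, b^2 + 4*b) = b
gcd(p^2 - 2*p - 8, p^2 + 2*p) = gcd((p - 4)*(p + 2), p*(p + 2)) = p + 2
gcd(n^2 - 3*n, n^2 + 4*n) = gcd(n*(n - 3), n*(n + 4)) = n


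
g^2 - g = g*(g - 1)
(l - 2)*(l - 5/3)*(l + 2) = l^3 - 5*l^2/3 - 4*l + 20/3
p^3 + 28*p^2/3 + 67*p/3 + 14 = (p + 1)*(p + 7/3)*(p + 6)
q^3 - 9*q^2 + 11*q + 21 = (q - 7)*(q - 3)*(q + 1)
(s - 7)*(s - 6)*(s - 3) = s^3 - 16*s^2 + 81*s - 126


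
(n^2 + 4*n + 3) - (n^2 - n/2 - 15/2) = 9*n/2 + 21/2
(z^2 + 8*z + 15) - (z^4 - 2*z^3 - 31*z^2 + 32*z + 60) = -z^4 + 2*z^3 + 32*z^2 - 24*z - 45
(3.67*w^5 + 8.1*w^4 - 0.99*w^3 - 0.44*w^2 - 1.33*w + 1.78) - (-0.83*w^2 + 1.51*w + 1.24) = 3.67*w^5 + 8.1*w^4 - 0.99*w^3 + 0.39*w^2 - 2.84*w + 0.54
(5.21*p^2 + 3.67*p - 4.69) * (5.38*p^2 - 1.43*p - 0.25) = 28.0298*p^4 + 12.2943*p^3 - 31.7828*p^2 + 5.7892*p + 1.1725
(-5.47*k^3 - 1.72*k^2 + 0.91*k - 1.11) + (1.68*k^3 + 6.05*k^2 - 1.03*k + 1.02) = -3.79*k^3 + 4.33*k^2 - 0.12*k - 0.0900000000000001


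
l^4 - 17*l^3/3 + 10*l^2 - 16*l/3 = l*(l - 8/3)*(l - 2)*(l - 1)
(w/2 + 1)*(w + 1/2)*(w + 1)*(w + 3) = w^4/2 + 13*w^3/4 + 7*w^2 + 23*w/4 + 3/2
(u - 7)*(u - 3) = u^2 - 10*u + 21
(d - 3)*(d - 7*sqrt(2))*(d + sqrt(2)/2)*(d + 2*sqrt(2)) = d^4 - 9*sqrt(2)*d^3/2 - 3*d^3 - 33*d^2 + 27*sqrt(2)*d^2/2 - 14*sqrt(2)*d + 99*d + 42*sqrt(2)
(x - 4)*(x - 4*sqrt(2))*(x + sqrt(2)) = x^3 - 3*sqrt(2)*x^2 - 4*x^2 - 8*x + 12*sqrt(2)*x + 32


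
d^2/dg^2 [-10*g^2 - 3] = -20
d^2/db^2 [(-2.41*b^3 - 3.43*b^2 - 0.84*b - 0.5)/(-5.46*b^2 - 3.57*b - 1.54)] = (1.13686837721616e-13*b^5 + 2.27373675443232e-13*b^4 - 62.7310739999999*b^3 - 4.11188399999986*b^2 + 50.3916*b + 11.369372)/(162.771336*b^6 + 319.282236*b^5 + 346.491054*b^4 + 225.607221*b^3 + 97.728246*b^2 + 25.399836*b + 3.652264)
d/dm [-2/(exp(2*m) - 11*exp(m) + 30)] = (4*exp(m) - 22)*exp(m)/(exp(2*m) - 11*exp(m) + 30)^2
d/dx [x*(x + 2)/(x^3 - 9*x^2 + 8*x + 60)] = (30 - x^2)/(x^4 - 22*x^3 + 181*x^2 - 660*x + 900)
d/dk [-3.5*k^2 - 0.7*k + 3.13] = -7.0*k - 0.7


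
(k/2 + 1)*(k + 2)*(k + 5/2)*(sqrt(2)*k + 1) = sqrt(2)*k^4/2 + k^3/2 + 13*sqrt(2)*k^3/4 + 13*k^2/4 + 7*sqrt(2)*k^2 + 7*k + 5*sqrt(2)*k + 5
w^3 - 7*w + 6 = (w - 2)*(w - 1)*(w + 3)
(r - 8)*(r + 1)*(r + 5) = r^3 - 2*r^2 - 43*r - 40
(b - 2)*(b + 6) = b^2 + 4*b - 12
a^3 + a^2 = a^2*(a + 1)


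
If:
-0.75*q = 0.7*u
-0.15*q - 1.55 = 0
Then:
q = -10.33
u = 11.07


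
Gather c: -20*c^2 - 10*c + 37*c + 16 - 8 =-20*c^2 + 27*c + 8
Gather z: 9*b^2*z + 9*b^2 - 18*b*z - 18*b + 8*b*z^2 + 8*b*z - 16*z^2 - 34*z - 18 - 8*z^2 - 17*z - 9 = 9*b^2 - 18*b + z^2*(8*b - 24) + z*(9*b^2 - 10*b - 51) - 27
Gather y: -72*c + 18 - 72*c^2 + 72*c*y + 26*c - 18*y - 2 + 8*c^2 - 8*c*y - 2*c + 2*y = -64*c^2 - 48*c + y*(64*c - 16) + 16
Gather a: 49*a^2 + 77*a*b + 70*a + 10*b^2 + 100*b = 49*a^2 + a*(77*b + 70) + 10*b^2 + 100*b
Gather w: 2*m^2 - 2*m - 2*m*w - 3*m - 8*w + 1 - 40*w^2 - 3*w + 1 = 2*m^2 - 5*m - 40*w^2 + w*(-2*m - 11) + 2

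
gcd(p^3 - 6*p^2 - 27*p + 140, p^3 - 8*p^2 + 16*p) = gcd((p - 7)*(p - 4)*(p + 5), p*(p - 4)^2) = p - 4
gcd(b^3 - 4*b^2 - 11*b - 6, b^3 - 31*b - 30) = b^2 - 5*b - 6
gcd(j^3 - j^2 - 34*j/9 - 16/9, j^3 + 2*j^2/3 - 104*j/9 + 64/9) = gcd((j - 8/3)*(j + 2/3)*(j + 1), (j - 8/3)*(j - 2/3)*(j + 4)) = j - 8/3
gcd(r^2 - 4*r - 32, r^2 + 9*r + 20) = r + 4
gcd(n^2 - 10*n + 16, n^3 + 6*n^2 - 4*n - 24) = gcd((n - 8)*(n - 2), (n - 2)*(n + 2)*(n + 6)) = n - 2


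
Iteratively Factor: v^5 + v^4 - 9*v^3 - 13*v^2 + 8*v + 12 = (v + 1)*(v^4 - 9*v^2 - 4*v + 12) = (v + 1)*(v + 2)*(v^3 - 2*v^2 - 5*v + 6) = (v - 1)*(v + 1)*(v + 2)*(v^2 - v - 6) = (v - 3)*(v - 1)*(v + 1)*(v + 2)*(v + 2)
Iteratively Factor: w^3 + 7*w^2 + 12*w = (w + 3)*(w^2 + 4*w) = w*(w + 3)*(w + 4)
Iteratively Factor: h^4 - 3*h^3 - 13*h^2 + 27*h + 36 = (h + 1)*(h^3 - 4*h^2 - 9*h + 36) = (h + 1)*(h + 3)*(h^2 - 7*h + 12) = (h - 4)*(h + 1)*(h + 3)*(h - 3)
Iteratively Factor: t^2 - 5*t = (t - 5)*(t)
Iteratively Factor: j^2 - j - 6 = (j - 3)*(j + 2)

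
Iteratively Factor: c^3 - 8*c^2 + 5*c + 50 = (c - 5)*(c^2 - 3*c - 10) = (c - 5)*(c + 2)*(c - 5)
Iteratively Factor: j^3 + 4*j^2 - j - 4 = (j + 1)*(j^2 + 3*j - 4) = (j + 1)*(j + 4)*(j - 1)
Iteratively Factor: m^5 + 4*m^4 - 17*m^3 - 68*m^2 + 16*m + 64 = (m + 1)*(m^4 + 3*m^3 - 20*m^2 - 48*m + 64) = (m + 1)*(m + 4)*(m^3 - m^2 - 16*m + 16) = (m - 1)*(m + 1)*(m + 4)*(m^2 - 16) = (m - 4)*(m - 1)*(m + 1)*(m + 4)*(m + 4)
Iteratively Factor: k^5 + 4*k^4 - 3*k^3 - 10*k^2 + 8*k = (k + 2)*(k^4 + 2*k^3 - 7*k^2 + 4*k) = (k - 1)*(k + 2)*(k^3 + 3*k^2 - 4*k) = (k - 1)*(k + 2)*(k + 4)*(k^2 - k) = k*(k - 1)*(k + 2)*(k + 4)*(k - 1)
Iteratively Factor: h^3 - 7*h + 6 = (h - 1)*(h^2 + h - 6) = (h - 2)*(h - 1)*(h + 3)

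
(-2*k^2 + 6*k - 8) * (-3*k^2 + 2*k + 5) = 6*k^4 - 22*k^3 + 26*k^2 + 14*k - 40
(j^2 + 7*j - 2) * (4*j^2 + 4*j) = 4*j^4 + 32*j^3 + 20*j^2 - 8*j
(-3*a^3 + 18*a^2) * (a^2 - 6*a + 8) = -3*a^5 + 36*a^4 - 132*a^3 + 144*a^2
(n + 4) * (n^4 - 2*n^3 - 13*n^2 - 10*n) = n^5 + 2*n^4 - 21*n^3 - 62*n^2 - 40*n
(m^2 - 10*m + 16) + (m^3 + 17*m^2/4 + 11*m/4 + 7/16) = m^3 + 21*m^2/4 - 29*m/4 + 263/16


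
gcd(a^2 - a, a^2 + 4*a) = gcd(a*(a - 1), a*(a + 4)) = a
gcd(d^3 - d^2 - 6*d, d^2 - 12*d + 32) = 1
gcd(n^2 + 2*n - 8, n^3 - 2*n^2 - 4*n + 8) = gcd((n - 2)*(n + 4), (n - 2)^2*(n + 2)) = n - 2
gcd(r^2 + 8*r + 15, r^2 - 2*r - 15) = r + 3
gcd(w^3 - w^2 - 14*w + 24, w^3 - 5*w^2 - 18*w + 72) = w^2 + w - 12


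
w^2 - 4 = (w - 2)*(w + 2)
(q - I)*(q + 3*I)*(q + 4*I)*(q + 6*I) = q^4 + 12*I*q^3 - 41*q^2 - 18*I*q - 72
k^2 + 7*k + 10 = (k + 2)*(k + 5)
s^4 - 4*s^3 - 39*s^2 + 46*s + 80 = (s - 8)*(s - 2)*(s + 1)*(s + 5)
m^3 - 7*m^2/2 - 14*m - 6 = (m - 6)*(m + 1/2)*(m + 2)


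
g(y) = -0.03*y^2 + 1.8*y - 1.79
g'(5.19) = 1.49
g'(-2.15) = 1.93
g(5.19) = 6.74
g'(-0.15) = 1.81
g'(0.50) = 1.77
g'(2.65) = 1.64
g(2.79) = 3.00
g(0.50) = -0.90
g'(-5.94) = 2.16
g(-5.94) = -13.54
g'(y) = 1.8 - 0.06*y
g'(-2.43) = 1.95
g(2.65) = 2.77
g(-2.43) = -6.34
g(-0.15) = -2.06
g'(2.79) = 1.63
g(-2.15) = -5.80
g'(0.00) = 1.80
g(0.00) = -1.79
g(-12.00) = -27.71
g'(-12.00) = 2.52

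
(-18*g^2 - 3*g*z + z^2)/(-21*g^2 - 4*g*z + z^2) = (-6*g + z)/(-7*g + z)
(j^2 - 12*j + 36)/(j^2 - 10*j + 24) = (j - 6)/(j - 4)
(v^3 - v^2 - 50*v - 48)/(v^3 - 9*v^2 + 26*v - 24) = (v^3 - v^2 - 50*v - 48)/(v^3 - 9*v^2 + 26*v - 24)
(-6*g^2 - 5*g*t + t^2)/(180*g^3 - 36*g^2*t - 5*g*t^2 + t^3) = (g + t)/(-30*g^2 + g*t + t^2)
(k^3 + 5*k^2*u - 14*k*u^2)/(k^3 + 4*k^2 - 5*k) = (k^2 + 5*k*u - 14*u^2)/(k^2 + 4*k - 5)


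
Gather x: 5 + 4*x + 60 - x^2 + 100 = -x^2 + 4*x + 165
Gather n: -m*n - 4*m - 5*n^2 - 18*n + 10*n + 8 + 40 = -4*m - 5*n^2 + n*(-m - 8) + 48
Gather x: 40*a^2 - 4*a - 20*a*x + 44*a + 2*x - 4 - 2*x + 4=40*a^2 - 20*a*x + 40*a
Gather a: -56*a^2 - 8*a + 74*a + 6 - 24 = -56*a^2 + 66*a - 18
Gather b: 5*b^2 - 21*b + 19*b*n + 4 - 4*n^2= 5*b^2 + b*(19*n - 21) - 4*n^2 + 4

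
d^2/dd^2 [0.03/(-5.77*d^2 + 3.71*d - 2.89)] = (1.997574*d^2 - 1.284402*d - 0.03*(11.54*d - 3.71)*(23.08*d - 7.42) + 1.000518)/(5.77*d^2 - 3.71*d + 2.89)^3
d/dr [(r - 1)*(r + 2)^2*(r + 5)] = 4*r^3 + 24*r^2 + 30*r - 4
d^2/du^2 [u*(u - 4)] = 2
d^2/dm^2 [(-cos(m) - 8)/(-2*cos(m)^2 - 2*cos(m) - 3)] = (-36*sin(m)^4*cos(m) - 124*sin(m)^4 - 110*sin(m)^2 + 158*cos(m) - 21*cos(3*m) + 2*cos(5*m) + 190)/(-2*sin(m)^2 + 2*cos(m) + 5)^3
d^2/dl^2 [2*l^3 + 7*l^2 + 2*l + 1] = 12*l + 14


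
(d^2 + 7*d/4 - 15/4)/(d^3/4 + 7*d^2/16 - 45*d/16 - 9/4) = 4*(4*d^2 + 7*d - 15)/(4*d^3 + 7*d^2 - 45*d - 36)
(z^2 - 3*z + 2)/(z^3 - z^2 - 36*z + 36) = (z - 2)/(z^2 - 36)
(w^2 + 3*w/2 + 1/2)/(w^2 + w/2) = (w + 1)/w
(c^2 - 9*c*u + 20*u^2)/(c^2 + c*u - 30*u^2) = (c - 4*u)/(c + 6*u)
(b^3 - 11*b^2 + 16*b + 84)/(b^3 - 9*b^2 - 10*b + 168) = (b + 2)/(b + 4)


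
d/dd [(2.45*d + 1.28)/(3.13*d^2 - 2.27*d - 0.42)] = (-7.6685*d^2 - 8.0128*d + 1.8766)/(9.7969*d^4 - 14.2102*d^3 + 2.5237*d^2 + 1.9068*d + 0.1764)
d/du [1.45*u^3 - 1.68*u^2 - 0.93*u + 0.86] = 4.35*u^2 - 3.36*u - 0.93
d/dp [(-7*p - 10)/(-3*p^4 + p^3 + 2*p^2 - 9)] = (21*p^4 - 7*p^3 - 14*p^2 + p*(7*p + 10)*(-12*p^2 + 3*p + 4) + 63)/(3*p^4 - p^3 - 2*p^2 + 9)^2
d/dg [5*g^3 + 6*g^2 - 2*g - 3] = 15*g^2 + 12*g - 2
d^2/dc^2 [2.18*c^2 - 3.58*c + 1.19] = 4.36000000000000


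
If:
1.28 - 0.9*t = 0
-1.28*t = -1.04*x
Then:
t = 1.42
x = 1.75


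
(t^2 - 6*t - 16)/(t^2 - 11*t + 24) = (t + 2)/(t - 3)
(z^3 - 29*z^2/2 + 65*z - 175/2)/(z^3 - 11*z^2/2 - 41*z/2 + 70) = (z - 5)/(z + 4)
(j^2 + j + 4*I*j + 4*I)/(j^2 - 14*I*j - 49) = (j^2 + j*(1 + 4*I) + 4*I)/(j^2 - 14*I*j - 49)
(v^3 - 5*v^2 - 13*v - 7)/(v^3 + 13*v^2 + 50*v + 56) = (v^3 - 5*v^2 - 13*v - 7)/(v^3 + 13*v^2 + 50*v + 56)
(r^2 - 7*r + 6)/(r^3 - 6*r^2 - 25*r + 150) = (r - 1)/(r^2 - 25)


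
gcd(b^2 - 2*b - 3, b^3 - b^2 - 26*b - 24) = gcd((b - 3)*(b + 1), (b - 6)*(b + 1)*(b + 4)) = b + 1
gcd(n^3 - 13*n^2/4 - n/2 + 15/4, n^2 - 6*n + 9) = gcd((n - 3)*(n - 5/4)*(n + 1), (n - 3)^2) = n - 3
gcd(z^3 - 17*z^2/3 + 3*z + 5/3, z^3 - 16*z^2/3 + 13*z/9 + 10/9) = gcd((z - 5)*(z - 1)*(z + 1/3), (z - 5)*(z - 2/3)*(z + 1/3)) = z^2 - 14*z/3 - 5/3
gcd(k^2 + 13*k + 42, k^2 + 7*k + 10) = 1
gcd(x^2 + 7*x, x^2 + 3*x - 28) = x + 7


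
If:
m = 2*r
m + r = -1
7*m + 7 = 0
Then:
No Solution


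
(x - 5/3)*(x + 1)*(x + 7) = x^3 + 19*x^2/3 - 19*x/3 - 35/3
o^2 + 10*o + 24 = (o + 4)*(o + 6)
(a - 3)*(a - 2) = a^2 - 5*a + 6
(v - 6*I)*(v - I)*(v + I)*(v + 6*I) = v^4 + 37*v^2 + 36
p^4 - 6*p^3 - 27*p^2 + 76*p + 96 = (p - 8)*(p - 3)*(p + 1)*(p + 4)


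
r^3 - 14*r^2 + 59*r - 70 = (r - 7)*(r - 5)*(r - 2)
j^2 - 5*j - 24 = (j - 8)*(j + 3)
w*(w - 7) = w^2 - 7*w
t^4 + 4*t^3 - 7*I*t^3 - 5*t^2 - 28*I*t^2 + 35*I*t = t*(t - 1)*(t + 5)*(t - 7*I)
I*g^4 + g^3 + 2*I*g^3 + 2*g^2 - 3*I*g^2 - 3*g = g*(g + 3)*(g - I)*(I*g - I)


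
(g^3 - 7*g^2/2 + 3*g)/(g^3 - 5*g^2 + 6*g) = (g - 3/2)/(g - 3)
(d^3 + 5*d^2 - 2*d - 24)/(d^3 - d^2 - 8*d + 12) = (d + 4)/(d - 2)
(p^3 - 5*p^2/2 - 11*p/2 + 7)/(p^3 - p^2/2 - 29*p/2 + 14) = (p + 2)/(p + 4)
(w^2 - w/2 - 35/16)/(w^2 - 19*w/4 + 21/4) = (w + 5/4)/(w - 3)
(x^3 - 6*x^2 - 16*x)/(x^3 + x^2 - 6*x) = (x^2 - 6*x - 16)/(x^2 + x - 6)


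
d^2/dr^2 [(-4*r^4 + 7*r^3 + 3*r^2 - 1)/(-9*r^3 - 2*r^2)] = 2*(-101*r^4 + 486*r^2 + 144*r + 12)/(r^4*(729*r^3 + 486*r^2 + 108*r + 8))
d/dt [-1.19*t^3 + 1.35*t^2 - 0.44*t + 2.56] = -3.57*t^2 + 2.7*t - 0.44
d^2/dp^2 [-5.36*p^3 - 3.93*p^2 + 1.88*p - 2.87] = -32.16*p - 7.86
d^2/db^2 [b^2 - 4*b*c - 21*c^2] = 2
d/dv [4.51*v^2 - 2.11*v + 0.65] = 9.02*v - 2.11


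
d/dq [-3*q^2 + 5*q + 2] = 5 - 6*q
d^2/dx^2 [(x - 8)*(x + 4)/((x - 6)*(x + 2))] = 40*(-3*x^2 + 12*x - 28)/(x^6 - 12*x^5 + 12*x^4 + 224*x^3 - 144*x^2 - 1728*x - 1728)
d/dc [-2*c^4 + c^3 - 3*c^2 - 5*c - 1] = -8*c^3 + 3*c^2 - 6*c - 5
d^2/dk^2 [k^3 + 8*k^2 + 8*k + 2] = 6*k + 16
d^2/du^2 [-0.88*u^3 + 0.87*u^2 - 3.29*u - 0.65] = 1.74 - 5.28*u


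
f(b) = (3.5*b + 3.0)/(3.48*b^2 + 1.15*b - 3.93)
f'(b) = (-6.96*b - 1.15)*(3.5*b + 3.0)/(3.48*b^2 + 1.15*b - 3.93)^2 + 3.5/(3.48*b^2 + 1.15*b - 3.93) = (12.18*b^2 + 4.025*b - (3.5*b + 3.0)*(6.96*b + 1.15) - 13.755)/(3.48*b^2 + 1.15*b - 3.93)^2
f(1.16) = 3.38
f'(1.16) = -13.28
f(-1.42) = -1.35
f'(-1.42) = -5.73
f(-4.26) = -0.22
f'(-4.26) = -0.05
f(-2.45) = -0.39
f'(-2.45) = -0.20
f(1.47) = 1.54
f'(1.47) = -2.66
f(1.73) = 1.07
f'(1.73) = -1.25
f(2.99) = 0.44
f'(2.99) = -0.20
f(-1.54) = -0.94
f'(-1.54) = -2.14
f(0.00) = -0.76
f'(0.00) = -1.11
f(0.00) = -0.76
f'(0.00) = -1.11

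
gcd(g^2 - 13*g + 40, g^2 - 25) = g - 5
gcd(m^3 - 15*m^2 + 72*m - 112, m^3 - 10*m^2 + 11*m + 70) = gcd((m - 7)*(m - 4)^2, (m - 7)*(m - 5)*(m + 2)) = m - 7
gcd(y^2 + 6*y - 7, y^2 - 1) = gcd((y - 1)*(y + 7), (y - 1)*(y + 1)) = y - 1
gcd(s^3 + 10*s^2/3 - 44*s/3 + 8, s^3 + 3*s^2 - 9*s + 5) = 1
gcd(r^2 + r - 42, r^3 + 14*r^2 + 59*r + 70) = r + 7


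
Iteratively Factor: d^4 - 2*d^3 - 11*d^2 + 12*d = (d - 1)*(d^3 - d^2 - 12*d) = (d - 1)*(d + 3)*(d^2 - 4*d) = d*(d - 1)*(d + 3)*(d - 4)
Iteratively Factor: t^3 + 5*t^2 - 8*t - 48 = (t + 4)*(t^2 + t - 12) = (t + 4)^2*(t - 3)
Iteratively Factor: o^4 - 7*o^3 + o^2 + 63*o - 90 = (o + 3)*(o^3 - 10*o^2 + 31*o - 30) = (o - 2)*(o + 3)*(o^2 - 8*o + 15) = (o - 3)*(o - 2)*(o + 3)*(o - 5)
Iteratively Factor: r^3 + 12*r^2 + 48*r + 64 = (r + 4)*(r^2 + 8*r + 16) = (r + 4)^2*(r + 4)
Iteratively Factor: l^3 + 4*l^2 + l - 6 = (l - 1)*(l^2 + 5*l + 6) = (l - 1)*(l + 2)*(l + 3)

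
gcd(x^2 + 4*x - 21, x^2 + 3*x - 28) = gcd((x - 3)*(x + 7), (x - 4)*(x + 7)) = x + 7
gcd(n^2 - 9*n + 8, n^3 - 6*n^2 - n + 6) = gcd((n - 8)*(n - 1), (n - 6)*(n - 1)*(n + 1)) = n - 1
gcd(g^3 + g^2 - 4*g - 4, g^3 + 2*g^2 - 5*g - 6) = g^2 - g - 2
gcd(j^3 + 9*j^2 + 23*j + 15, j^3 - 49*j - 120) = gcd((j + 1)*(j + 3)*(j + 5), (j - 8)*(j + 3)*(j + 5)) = j^2 + 8*j + 15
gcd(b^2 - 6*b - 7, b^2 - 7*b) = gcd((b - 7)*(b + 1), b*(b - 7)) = b - 7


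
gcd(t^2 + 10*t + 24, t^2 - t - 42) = t + 6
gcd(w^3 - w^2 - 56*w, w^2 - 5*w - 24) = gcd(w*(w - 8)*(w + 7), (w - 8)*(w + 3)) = w - 8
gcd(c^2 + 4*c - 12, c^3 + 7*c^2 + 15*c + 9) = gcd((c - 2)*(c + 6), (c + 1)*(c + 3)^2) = 1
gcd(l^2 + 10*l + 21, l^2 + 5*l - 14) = l + 7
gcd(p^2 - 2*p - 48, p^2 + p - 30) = p + 6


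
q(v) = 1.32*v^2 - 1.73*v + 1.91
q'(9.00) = 22.03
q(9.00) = 93.26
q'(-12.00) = -33.41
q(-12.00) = 212.75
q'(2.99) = 6.16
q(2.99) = 8.54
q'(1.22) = 1.49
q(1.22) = 1.76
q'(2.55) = 5.00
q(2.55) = 6.08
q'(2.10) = 3.81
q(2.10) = 4.10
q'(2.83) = 5.74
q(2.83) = 7.59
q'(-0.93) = -4.19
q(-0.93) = 4.66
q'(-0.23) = -2.34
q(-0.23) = 2.38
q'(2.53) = 4.95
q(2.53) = 5.98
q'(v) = 2.64*v - 1.73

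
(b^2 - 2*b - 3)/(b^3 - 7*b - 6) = 1/(b + 2)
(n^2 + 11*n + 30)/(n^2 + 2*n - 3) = (n^2 + 11*n + 30)/(n^2 + 2*n - 3)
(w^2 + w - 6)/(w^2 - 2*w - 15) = (w - 2)/(w - 5)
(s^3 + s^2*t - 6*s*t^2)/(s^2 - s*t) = (s^2 + s*t - 6*t^2)/(s - t)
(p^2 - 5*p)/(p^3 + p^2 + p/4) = 4*(p - 5)/(4*p^2 + 4*p + 1)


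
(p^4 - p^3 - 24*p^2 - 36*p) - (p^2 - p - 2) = p^4 - p^3 - 25*p^2 - 35*p + 2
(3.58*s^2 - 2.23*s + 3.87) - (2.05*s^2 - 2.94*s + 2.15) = 1.53*s^2 + 0.71*s + 1.72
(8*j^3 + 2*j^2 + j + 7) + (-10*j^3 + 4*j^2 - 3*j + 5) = -2*j^3 + 6*j^2 - 2*j + 12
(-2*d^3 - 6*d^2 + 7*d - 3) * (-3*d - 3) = 6*d^4 + 24*d^3 - 3*d^2 - 12*d + 9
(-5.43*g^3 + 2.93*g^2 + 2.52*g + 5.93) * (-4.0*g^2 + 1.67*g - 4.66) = 21.72*g^5 - 20.7881*g^4 + 20.1169*g^3 - 33.1654*g^2 - 1.8401*g - 27.6338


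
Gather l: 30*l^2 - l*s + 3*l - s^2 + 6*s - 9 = 30*l^2 + l*(3 - s) - s^2 + 6*s - 9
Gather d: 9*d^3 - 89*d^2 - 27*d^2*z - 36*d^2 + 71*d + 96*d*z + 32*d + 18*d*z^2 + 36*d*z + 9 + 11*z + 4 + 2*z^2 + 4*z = 9*d^3 + d^2*(-27*z - 125) + d*(18*z^2 + 132*z + 103) + 2*z^2 + 15*z + 13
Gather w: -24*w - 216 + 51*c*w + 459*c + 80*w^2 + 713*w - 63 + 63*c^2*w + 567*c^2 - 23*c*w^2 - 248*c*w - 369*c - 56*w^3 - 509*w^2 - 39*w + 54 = 567*c^2 + 90*c - 56*w^3 + w^2*(-23*c - 429) + w*(63*c^2 - 197*c + 650) - 225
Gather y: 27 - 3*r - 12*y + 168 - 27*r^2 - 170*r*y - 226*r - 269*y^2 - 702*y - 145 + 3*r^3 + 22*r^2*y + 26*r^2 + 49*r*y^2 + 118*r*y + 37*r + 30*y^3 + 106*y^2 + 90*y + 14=3*r^3 - r^2 - 192*r + 30*y^3 + y^2*(49*r - 163) + y*(22*r^2 - 52*r - 624) + 64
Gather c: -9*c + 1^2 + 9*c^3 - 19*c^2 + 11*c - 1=9*c^3 - 19*c^2 + 2*c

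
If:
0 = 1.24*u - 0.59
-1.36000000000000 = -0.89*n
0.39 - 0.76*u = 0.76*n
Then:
No Solution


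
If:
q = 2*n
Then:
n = q/2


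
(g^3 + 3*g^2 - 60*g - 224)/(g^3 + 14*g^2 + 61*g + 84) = (g - 8)/(g + 3)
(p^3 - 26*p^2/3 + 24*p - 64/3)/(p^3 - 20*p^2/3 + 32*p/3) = (p - 2)/p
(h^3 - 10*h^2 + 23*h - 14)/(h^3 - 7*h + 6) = (h - 7)/(h + 3)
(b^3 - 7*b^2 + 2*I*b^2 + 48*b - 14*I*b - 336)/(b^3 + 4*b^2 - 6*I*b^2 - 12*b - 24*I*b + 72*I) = (b^2 + b*(-7 + 8*I) - 56*I)/(b^2 + 4*b - 12)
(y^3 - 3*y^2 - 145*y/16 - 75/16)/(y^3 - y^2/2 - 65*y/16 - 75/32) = 2*(y - 5)/(2*y - 5)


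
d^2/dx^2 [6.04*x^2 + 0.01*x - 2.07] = 12.0800000000000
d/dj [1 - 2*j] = -2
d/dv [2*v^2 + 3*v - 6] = 4*v + 3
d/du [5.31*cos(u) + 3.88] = -5.31*sin(u)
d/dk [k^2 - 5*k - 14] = 2*k - 5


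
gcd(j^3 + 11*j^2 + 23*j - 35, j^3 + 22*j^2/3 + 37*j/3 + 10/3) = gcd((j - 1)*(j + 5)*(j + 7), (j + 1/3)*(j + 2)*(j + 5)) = j + 5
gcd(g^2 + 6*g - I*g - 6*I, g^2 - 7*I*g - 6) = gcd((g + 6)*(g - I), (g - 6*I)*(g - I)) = g - I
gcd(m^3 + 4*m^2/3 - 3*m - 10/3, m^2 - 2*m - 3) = m + 1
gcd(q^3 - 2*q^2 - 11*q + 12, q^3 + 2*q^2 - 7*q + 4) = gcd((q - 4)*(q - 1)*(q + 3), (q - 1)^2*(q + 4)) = q - 1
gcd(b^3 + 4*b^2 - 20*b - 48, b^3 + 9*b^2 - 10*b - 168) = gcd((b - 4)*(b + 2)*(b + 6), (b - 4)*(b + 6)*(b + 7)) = b^2 + 2*b - 24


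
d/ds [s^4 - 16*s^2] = 4*s*(s^2 - 8)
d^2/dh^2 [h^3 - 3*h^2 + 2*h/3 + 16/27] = 6*h - 6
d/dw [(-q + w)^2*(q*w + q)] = q*(q - w)*(q - 3*w - 2)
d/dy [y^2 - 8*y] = 2*y - 8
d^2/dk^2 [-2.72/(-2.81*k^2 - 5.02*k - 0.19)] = (-42.954784*k^2 - 76.737728*k + 2.72*(5.62*k + 5.02)*(11.24*k + 10.04) - 2.904416)/(2.81*k^2 + 5.02*k + 0.19)^3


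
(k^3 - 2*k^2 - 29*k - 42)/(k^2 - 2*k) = (k^3 - 2*k^2 - 29*k - 42)/(k*(k - 2))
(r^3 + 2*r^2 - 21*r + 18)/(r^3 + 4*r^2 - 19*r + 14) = (r^2 + 3*r - 18)/(r^2 + 5*r - 14)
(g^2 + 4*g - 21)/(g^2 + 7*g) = (g - 3)/g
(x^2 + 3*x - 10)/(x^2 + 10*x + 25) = (x - 2)/(x + 5)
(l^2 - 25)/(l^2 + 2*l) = (l^2 - 25)/(l*(l + 2))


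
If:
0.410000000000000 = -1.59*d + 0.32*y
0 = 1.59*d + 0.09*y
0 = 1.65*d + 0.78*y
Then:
No Solution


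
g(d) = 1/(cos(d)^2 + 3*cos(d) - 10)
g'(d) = (2*sin(d)*cos(d) + 3*sin(d))/(cos(d)^2 + 3*cos(d) - 10)^2 = (2*cos(d) + 3)*sin(d)/(cos(d)^2 + 3*cos(d) - 10)^2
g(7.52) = -0.11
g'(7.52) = 0.04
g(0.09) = -0.17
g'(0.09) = 0.01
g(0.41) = -0.16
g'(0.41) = 0.05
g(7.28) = -0.12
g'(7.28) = 0.05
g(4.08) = -0.09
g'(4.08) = -0.01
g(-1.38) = -0.11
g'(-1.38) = -0.04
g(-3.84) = -0.09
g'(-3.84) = 0.01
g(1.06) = -0.12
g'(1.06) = 0.05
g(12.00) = -0.15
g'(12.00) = -0.06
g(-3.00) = -0.08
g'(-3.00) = 0.00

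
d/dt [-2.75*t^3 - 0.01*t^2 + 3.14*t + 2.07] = -8.25*t^2 - 0.02*t + 3.14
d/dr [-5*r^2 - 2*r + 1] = -10*r - 2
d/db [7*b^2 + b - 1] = 14*b + 1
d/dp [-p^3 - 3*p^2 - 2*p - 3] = -3*p^2 - 6*p - 2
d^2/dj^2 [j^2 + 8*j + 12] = 2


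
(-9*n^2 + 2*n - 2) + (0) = -9*n^2 + 2*n - 2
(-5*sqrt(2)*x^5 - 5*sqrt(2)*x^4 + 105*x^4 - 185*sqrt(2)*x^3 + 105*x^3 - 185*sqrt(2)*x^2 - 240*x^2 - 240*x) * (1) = -5*sqrt(2)*x^5 - 5*sqrt(2)*x^4 + 105*x^4 - 185*sqrt(2)*x^3 + 105*x^3 - 185*sqrt(2)*x^2 - 240*x^2 - 240*x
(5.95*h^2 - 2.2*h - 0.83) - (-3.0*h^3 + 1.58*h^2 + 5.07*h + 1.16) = 3.0*h^3 + 4.37*h^2 - 7.27*h - 1.99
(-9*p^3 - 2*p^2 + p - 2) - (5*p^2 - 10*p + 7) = -9*p^3 - 7*p^2 + 11*p - 9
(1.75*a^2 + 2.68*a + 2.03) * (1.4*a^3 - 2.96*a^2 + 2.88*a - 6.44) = 2.45*a^5 - 1.428*a^4 - 0.0508000000000006*a^3 - 9.5604*a^2 - 11.4128*a - 13.0732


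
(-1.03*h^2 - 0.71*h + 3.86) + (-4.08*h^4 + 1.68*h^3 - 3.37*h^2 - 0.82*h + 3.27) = -4.08*h^4 + 1.68*h^3 - 4.4*h^2 - 1.53*h + 7.13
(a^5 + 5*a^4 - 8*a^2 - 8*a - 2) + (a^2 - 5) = a^5 + 5*a^4 - 7*a^2 - 8*a - 7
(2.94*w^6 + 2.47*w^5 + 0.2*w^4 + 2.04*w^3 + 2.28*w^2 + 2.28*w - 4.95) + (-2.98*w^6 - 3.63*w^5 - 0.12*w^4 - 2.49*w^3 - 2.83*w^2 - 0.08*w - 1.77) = -0.04*w^6 - 1.16*w^5 + 0.08*w^4 - 0.45*w^3 - 0.55*w^2 + 2.2*w - 6.72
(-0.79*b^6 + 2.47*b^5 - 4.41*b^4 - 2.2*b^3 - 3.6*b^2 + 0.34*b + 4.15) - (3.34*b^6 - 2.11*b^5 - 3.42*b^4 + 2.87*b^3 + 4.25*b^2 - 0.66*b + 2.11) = -4.13*b^6 + 4.58*b^5 - 0.99*b^4 - 5.07*b^3 - 7.85*b^2 + 1.0*b + 2.04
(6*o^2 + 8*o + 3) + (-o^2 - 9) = 5*o^2 + 8*o - 6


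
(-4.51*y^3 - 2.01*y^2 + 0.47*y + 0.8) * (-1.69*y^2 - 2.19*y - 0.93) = 7.6219*y^5 + 13.2738*y^4 + 7.8019*y^3 - 0.512*y^2 - 2.1891*y - 0.744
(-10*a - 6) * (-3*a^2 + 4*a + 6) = 30*a^3 - 22*a^2 - 84*a - 36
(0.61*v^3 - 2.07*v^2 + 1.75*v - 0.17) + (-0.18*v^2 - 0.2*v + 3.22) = 0.61*v^3 - 2.25*v^2 + 1.55*v + 3.05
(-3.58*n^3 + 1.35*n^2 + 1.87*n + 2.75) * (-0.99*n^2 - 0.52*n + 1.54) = 3.5442*n^5 + 0.5251*n^4 - 8.0665*n^3 - 1.6159*n^2 + 1.4498*n + 4.235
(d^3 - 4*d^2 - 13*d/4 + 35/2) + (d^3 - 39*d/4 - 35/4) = 2*d^3 - 4*d^2 - 13*d + 35/4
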